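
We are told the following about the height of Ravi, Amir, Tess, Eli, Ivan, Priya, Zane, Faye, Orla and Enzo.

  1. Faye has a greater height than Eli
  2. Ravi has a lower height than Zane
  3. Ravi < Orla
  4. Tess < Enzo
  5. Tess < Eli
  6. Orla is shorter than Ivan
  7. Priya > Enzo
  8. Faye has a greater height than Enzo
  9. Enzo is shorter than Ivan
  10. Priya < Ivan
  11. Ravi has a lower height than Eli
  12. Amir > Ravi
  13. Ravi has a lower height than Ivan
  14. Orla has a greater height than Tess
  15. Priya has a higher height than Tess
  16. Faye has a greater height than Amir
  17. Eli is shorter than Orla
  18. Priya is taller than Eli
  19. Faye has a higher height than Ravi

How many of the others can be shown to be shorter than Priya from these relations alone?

From Priya the given relations immediately reach Tess, Enzo, Eli.
From those, Ravi — 4 in total.
Nothing else is reachable below Priya; 4 in all.

4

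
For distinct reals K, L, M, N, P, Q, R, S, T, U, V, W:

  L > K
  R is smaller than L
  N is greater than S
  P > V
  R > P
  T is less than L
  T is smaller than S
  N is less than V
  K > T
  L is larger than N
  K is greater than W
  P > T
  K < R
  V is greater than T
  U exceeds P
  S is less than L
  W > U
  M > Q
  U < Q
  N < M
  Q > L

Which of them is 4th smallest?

V

Chaining the given pairs: T < S < N < V < P < U < W < K < R < L < Q < M.
Counting 4 from the smallest end gives V.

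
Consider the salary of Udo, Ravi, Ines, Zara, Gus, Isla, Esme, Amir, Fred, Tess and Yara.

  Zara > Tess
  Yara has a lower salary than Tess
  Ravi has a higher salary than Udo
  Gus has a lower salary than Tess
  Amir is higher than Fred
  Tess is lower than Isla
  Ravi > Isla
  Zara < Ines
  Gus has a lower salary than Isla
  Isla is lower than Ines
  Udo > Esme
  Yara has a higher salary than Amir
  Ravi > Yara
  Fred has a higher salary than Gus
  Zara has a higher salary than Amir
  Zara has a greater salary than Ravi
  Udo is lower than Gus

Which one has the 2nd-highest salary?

Zara

Chaining the given pairs: Esme < Udo < Gus < Fred < Amir < Yara < Tess < Isla < Ravi < Zara < Ines.
The 2nd largest is Zara.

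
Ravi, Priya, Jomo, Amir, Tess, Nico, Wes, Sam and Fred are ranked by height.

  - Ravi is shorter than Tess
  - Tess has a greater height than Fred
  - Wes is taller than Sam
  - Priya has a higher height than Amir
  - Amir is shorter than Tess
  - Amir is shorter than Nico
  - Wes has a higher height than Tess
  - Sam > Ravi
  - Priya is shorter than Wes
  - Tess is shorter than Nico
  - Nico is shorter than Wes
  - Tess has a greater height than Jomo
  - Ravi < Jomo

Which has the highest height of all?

Wes

Chaining downward from Wes: directly below it, Sam, Priya, Tess, Nico; then Amir, Ravi, Jomo, Fred.
That covers every other element, and nothing is given above Wes, so Wes is the highest height.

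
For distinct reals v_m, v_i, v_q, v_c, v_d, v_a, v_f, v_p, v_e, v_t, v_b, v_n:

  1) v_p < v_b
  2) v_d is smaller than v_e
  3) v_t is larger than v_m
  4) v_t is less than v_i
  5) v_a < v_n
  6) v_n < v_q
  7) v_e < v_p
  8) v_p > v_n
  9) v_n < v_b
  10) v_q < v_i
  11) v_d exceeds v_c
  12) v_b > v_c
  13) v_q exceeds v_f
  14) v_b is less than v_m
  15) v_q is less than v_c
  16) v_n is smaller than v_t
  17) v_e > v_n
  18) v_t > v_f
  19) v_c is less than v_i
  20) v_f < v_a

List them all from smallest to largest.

v_f < v_a < v_n < v_q < v_c < v_d < v_e < v_p < v_b < v_m < v_t < v_i

The consecutive links are each given: v_f < v_a; v_a < v_n; v_n < v_q; v_q < v_c; v_c < v_d; v_d < v_e; v_e < v_p; v_p < v_b; v_b < v_m; v_m < v_t; v_t < v_i.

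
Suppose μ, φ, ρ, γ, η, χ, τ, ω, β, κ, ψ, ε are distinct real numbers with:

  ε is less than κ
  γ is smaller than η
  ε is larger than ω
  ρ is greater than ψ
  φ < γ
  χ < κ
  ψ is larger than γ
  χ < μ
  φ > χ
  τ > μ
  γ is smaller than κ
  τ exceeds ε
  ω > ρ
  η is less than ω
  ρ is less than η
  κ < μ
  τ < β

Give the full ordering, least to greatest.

Each adjacent pair is fixed by a given relation: χ < φ; φ < γ; γ < ψ; ψ < ρ; ρ < η; η < ω; ω < ε; ε < κ; κ < μ; μ < τ; τ < β. Chaining them end to end gives the full order.

χ < φ < γ < ψ < ρ < η < ω < ε < κ < μ < τ < β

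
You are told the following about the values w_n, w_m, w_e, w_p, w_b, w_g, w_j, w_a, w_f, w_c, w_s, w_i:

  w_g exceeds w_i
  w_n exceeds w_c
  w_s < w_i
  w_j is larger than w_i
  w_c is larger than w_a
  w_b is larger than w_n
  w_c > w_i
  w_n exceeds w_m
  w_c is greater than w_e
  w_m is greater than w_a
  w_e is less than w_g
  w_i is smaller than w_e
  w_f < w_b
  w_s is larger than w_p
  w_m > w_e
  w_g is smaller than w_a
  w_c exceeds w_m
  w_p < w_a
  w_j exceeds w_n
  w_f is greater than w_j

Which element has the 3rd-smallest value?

w_i

The consecutive relations fix a unique order: w_p < w_s < w_i < w_e < w_g < w_a < w_m < w_c < w_n < w_j < w_f < w_b.
Counting 3 from the smallest end gives w_i.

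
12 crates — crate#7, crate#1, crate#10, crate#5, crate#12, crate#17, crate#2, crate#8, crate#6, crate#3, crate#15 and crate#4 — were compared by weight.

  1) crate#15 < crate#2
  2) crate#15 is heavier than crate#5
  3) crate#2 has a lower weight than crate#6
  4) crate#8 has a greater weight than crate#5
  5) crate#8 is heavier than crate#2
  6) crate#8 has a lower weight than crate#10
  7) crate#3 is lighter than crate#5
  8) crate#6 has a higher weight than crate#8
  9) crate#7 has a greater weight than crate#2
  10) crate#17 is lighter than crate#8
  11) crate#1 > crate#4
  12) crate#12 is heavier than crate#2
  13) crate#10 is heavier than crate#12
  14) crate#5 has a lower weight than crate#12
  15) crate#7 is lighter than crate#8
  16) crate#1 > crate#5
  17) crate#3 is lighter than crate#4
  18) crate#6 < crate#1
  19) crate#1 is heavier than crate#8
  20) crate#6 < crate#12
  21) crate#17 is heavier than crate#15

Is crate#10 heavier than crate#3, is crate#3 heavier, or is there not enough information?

crate#3 < crate#5 and crate#5 < crate#15 give crate#3 < crate#15.
With crate#15 < crate#2: crate#3 < crate#5 < crate#15 < crate#2.
Then crate#2 < crate#7 extends the chain to crate#7.
With crate#7 < crate#8: crate#3 < crate#5 < crate#15 < crate#2 < crate#7 < crate#8.
Then crate#8 < crate#6 extends the chain to crate#6.
Then crate#6 < crate#12 extends the chain to crate#12.
With crate#12 < crate#10: crate#3 < crate#5 < crate#15 < crate#2 < crate#7 < crate#8 < crate#6 < crate#12 < crate#10.
So crate#10 is heavier.

crate#10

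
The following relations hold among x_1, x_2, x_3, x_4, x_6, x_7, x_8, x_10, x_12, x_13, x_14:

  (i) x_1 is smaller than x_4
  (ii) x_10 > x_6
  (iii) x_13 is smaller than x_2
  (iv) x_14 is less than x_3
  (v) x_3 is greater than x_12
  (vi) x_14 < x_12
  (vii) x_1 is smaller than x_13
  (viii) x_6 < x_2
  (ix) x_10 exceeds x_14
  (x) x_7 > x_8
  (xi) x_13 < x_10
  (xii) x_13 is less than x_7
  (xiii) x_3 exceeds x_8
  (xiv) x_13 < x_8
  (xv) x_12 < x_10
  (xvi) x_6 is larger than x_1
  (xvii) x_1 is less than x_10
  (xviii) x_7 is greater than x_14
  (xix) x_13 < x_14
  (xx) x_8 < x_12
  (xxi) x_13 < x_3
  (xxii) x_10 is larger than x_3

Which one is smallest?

x_13 is not least since x_1 < x_13; x_14 is not least since x_13 < x_14; x_6 is not least since x_1 < x_6; x_8 is not least since x_13 < x_8; x_12 is not least since x_14 < x_12; x_4 is not least since x_1 < x_4; x_3 is not least since x_12 < x_3; x_2 is not least since x_13 < x_2; x_7 is not least since x_8 < x_7; x_10 is not least since x_6 < x_10.
Only x_1 has nothing below it, so x_1 is the smallest.

x_1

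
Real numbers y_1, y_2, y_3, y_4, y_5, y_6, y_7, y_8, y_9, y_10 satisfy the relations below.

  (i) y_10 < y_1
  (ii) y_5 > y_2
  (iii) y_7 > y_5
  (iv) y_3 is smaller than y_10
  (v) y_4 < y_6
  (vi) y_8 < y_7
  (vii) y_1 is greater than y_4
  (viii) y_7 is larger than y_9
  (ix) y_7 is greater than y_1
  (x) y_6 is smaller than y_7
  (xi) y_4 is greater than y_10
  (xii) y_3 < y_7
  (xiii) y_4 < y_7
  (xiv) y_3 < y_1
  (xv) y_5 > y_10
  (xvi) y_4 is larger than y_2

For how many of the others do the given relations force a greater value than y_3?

6

Directly above y_3: y_10, y_1, y_7.
One step further: y_4, y_5 (5 so far).
One step further: y_6 (6 so far).
No other element is forced above y_3 by the given relations, so the count is 6.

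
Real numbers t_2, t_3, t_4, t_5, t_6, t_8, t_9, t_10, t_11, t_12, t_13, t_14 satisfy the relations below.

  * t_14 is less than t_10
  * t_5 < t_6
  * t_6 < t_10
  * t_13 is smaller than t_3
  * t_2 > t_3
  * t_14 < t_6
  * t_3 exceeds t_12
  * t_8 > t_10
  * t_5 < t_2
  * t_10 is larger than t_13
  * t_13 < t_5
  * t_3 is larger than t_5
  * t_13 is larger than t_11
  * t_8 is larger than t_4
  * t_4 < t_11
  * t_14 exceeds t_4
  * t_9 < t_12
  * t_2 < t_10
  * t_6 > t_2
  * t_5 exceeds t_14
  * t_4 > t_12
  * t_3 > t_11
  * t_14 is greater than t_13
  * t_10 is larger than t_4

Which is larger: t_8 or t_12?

t_12 < t_4 and t_4 < t_11 give t_12 < t_11.
Then t_11 < t_13 extends the chain to t_13.
Then t_13 < t_14 extends the chain to t_14.
With t_14 < t_5: t_12 < t_4 < t_11 < t_13 < t_14 < t_5.
Then t_5 < t_3 extends the chain to t_3.
Then t_3 < t_2 extends the chain to t_2.
Then t_2 < t_6 extends the chain to t_6.
Then t_6 < t_10 extends the chain to t_10.
Then t_10 < t_8 extends the chain to t_8.
So t_12 < t_8; t_8 is the larger of the two.

t_8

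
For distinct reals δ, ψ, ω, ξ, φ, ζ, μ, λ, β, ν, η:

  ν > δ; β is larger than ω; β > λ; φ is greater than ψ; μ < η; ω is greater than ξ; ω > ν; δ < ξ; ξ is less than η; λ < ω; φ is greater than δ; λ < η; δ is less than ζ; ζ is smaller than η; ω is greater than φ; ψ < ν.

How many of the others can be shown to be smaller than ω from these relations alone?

From ω the given relations immediately reach ξ, ν, λ, φ.
From those, δ, ψ — 6 in total.
No other element is forced below ω by the given relations, so the count is 6.

6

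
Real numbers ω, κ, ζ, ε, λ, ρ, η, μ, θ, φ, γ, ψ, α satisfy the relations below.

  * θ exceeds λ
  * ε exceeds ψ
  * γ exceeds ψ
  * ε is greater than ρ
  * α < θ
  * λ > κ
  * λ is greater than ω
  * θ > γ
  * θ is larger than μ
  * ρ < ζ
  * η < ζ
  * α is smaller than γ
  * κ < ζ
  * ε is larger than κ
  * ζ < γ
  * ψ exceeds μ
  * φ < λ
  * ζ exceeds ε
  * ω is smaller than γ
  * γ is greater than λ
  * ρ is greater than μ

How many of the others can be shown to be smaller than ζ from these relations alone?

6

From ζ the given relations immediately reach κ, η, ρ, ε.
From those, μ, ψ — 6 in total.
Nothing else is reachable below ζ; 6 in all.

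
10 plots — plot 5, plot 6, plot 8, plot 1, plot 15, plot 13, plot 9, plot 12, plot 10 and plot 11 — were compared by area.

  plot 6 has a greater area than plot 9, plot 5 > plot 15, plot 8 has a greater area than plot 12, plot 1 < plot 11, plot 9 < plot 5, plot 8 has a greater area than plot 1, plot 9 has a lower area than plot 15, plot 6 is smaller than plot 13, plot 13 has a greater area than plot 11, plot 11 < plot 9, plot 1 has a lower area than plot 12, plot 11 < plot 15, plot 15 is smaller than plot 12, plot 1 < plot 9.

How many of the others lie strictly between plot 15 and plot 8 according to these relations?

1

The relations place plot 15 below plot 8. An element lies strictly between them when it is forced above plot 15 and also forced below plot 8.
Above plot 15: {plot 12, plot 5}. Below plot 8: {plot 1, plot 11, plot 9, plot 12}.
Intersection: {plot 12} — 1.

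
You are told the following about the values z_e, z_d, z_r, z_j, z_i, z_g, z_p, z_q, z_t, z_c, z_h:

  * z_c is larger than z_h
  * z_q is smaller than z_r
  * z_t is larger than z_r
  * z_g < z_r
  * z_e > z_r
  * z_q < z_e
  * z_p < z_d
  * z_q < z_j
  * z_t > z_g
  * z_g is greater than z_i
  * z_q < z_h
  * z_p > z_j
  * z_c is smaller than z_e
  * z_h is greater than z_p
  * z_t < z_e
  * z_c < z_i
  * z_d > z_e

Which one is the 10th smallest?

Piecing the relations together gives one ordering: z_q < z_j < z_p < z_h < z_c < z_i < z_g < z_r < z_t < z_e < z_d.
Counting 10 from the smallest end gives z_e.

z_e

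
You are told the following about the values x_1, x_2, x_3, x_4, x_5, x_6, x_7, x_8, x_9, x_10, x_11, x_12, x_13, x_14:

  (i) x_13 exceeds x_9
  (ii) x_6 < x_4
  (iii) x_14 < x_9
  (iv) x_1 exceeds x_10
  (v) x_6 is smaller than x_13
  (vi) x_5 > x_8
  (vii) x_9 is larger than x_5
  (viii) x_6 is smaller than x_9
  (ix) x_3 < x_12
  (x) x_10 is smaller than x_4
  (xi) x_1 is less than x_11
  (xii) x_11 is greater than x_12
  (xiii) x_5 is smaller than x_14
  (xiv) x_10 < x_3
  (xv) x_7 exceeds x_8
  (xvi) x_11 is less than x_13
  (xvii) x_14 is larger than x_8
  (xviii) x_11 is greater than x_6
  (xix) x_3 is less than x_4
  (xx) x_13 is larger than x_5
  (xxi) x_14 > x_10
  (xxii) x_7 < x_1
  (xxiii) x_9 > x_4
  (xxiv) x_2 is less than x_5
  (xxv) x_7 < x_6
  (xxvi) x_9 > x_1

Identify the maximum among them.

x_13

x_8 is not greatest since x_8 < x_5; x_7 is not greatest since x_7 < x_6; x_10 is not greatest since x_10 < x_3; x_6 is not greatest since x_6 < x_13; x_3 is not greatest since x_3 < x_4; x_12 is not greatest since x_12 < x_11; x_4 is not greatest since x_4 < x_9; x_2 is not greatest since x_2 < x_5; x_5 is not greatest since x_5 < x_14; x_14 is not greatest since x_14 < x_9; x_1 is not greatest since x_1 < x_11; x_9 is not greatest since x_9 < x_13; x_11 is not greatest since x_11 < x_13.
Only x_13 has nothing above it, so x_13 is the maximum.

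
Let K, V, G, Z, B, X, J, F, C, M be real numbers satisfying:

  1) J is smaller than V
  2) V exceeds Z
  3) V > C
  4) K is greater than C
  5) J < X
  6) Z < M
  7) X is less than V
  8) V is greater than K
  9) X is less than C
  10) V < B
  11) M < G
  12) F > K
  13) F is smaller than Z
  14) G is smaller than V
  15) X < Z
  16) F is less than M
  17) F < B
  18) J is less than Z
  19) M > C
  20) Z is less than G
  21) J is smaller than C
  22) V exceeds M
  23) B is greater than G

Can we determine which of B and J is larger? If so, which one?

B

J < X and X < C give J < C.
With C < K: J < X < C < K.
Then K < F extends the chain to F.
With F < Z: J < X < C < K < F < Z.
With Z < M: J < X < C < K < F < Z < M.
Then M < G extends the chain to G.
With G < B: J < X < C < K < F < Z < M < G < B.
So B is larger.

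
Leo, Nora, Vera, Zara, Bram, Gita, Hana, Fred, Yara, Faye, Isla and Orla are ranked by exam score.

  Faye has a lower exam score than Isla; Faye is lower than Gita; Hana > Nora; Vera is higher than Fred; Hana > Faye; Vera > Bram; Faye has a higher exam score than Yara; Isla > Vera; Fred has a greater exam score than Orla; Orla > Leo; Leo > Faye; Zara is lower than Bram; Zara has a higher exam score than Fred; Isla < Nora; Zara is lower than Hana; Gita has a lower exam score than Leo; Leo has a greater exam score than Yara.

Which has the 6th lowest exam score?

Piecing the relations together gives one ordering: Yara < Faye < Gita < Leo < Orla < Fred < Zara < Bram < Vera < Isla < Nora < Hana.
Counting 6 from the smallest end gives Fred.

Fred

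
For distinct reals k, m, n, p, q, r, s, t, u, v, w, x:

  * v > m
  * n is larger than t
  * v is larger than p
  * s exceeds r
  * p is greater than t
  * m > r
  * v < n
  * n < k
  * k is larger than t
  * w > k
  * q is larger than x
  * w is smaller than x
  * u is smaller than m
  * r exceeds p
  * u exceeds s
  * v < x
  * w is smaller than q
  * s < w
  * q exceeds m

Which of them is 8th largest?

u

The consecutive relations fix a unique order: t < p < r < s < u < m < v < n < k < w < x < q.
Counting 8 from the largest end gives u.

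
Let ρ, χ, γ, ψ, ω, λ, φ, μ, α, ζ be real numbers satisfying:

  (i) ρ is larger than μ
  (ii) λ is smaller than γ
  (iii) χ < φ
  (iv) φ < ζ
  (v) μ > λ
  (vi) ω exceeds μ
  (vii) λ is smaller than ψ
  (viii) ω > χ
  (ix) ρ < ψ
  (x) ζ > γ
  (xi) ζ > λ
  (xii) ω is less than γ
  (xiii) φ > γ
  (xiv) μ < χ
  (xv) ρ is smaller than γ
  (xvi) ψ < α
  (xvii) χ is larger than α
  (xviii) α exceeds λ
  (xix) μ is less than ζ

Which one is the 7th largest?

The consecutive relations fix a unique order: λ < μ < ρ < ψ < α < χ < ω < γ < φ < ζ.
The 7th largest is ψ.

ψ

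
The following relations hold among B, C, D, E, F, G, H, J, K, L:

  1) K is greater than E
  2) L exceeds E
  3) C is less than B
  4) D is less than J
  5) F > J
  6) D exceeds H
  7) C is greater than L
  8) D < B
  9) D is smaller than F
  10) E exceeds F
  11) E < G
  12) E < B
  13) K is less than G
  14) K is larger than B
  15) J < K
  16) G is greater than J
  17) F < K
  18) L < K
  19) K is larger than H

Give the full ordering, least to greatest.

Each adjacent pair is fixed by a given relation: H < D; D < J; J < F; F < E; E < L; L < C; C < B; B < K; K < G. Chaining them end to end gives the full order.

H < D < J < F < E < L < C < B < K < G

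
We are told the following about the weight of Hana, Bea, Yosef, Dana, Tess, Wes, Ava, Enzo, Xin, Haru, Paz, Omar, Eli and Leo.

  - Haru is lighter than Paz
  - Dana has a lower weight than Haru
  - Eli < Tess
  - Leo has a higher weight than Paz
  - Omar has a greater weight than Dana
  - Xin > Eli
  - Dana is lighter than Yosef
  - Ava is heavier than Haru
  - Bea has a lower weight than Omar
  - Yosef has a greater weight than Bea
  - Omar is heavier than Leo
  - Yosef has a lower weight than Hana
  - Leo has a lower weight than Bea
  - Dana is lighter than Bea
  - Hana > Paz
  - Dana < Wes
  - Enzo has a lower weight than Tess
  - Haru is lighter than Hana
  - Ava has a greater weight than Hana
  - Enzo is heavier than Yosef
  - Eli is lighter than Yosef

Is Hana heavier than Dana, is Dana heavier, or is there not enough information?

Chaining the given relations: Dana < Haru < Paz < Leo < Bea < Yosef < Hana.
So Hana is heavier.

Hana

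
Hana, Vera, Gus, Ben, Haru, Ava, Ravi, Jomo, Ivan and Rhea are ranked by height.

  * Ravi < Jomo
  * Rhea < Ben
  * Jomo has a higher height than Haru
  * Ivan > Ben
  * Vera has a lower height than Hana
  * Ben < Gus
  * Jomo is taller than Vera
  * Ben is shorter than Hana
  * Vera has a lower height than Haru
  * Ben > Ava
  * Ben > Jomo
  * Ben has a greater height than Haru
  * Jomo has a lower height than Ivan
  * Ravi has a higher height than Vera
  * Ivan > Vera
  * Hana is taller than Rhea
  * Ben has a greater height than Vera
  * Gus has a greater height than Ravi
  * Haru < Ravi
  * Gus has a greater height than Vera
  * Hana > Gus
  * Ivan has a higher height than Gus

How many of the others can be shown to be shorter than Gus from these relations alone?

7

From Gus the given relations immediately reach Vera, Ravi, Ben.
From those, Haru, Rhea, Jomo, Ava — 7 in total.
No other element is forced below Gus by the given relations, so the count is 7.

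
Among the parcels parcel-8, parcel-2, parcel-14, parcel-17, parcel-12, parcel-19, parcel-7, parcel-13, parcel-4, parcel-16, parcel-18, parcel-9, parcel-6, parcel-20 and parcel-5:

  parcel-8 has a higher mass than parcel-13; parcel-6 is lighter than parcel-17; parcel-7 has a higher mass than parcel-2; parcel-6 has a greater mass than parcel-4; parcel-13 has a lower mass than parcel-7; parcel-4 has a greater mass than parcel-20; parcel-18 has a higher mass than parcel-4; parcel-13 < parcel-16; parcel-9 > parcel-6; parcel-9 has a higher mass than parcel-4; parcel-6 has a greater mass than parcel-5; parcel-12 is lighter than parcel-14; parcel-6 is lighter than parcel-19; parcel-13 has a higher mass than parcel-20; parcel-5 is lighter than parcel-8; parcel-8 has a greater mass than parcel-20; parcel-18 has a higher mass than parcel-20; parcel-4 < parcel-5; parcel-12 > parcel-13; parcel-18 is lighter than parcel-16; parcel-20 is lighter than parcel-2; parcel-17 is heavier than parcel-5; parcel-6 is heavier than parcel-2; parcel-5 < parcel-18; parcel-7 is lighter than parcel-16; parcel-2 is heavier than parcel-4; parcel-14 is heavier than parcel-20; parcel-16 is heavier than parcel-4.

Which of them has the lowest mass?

Chaining upward from parcel-20: directly above it, parcel-13, parcel-4, parcel-2, parcel-18, parcel-8, parcel-14; then parcel-5, parcel-6, parcel-12, parcel-7, parcel-16, parcel-9; then parcel-19, parcel-17.
That covers every other element, and nothing is given below parcel-20, so parcel-20 is the lowest mass.

parcel-20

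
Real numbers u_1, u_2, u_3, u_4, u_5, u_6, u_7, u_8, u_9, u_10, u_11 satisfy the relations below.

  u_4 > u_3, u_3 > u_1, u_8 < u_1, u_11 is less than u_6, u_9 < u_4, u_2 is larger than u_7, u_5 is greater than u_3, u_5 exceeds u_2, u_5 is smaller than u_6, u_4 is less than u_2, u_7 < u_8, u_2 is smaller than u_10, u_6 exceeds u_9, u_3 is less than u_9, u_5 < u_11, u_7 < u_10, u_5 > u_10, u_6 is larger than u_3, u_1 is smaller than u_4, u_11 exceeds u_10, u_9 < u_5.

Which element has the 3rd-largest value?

Chaining the given pairs: u_7 < u_8 < u_1 < u_3 < u_9 < u_4 < u_2 < u_10 < u_5 < u_11 < u_6.
Counting 3 from the largest end gives u_5.

u_5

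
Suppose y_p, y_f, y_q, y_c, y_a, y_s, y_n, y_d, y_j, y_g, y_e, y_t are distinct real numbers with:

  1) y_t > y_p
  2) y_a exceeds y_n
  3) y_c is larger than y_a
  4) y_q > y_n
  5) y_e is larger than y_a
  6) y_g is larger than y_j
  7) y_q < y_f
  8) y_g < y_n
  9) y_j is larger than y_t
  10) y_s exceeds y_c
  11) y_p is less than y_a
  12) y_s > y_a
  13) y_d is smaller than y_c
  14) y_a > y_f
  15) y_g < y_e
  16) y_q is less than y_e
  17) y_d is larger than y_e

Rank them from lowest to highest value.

The consecutive links are each given: y_p < y_t; y_t < y_j; y_j < y_g; y_g < y_n; y_n < y_q; y_q < y_f; y_f < y_a; y_a < y_e; y_e < y_d; y_d < y_c; y_c < y_s.

y_p < y_t < y_j < y_g < y_n < y_q < y_f < y_a < y_e < y_d < y_c < y_s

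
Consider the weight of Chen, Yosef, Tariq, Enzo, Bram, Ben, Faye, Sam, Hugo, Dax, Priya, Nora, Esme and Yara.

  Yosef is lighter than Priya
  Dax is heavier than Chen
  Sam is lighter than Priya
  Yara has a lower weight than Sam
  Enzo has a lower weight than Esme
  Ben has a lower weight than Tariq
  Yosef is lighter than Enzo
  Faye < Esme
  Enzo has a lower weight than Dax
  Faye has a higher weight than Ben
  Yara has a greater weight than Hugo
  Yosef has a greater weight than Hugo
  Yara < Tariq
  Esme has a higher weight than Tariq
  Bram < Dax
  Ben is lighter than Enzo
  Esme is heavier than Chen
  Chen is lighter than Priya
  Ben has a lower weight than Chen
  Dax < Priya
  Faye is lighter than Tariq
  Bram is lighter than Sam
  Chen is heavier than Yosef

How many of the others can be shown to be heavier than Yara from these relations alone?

4

The elements the relations force above Yara are Sam, Tariq, Esme, Priya — no chain reaches any other.
That is 4.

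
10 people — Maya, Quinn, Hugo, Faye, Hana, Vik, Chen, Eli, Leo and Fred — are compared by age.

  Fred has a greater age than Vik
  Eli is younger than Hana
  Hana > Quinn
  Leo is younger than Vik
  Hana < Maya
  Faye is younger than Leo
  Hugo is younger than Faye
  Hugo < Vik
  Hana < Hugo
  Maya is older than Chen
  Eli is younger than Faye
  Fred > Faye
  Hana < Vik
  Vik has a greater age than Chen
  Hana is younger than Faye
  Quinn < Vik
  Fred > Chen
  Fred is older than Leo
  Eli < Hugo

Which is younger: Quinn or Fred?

Quinn

Quinn < Hana and Hana < Hugo give Quinn < Hugo.
Then Hugo < Faye extends the chain to Faye.
With Faye < Leo: Quinn < Hana < Hugo < Faye < Leo.
Then Leo < Vik extends the chain to Vik.
Then Vik < Fred extends the chain to Fred.
So Quinn < Fred; Quinn is the younger of the two.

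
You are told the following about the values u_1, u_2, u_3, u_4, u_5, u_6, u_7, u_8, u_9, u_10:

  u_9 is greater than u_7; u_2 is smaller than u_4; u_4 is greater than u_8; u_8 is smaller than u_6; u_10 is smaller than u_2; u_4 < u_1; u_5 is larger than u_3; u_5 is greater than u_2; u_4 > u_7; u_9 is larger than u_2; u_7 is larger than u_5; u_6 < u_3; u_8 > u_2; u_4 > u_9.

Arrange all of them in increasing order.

Each adjacent pair is fixed by a given relation: u_10 < u_2; u_2 < u_8; u_8 < u_6; u_6 < u_3; u_3 < u_5; u_5 < u_7; u_7 < u_9; u_9 < u_4; u_4 < u_1. Chaining them end to end gives the full order.

u_10 < u_2 < u_8 < u_6 < u_3 < u_5 < u_7 < u_9 < u_4 < u_1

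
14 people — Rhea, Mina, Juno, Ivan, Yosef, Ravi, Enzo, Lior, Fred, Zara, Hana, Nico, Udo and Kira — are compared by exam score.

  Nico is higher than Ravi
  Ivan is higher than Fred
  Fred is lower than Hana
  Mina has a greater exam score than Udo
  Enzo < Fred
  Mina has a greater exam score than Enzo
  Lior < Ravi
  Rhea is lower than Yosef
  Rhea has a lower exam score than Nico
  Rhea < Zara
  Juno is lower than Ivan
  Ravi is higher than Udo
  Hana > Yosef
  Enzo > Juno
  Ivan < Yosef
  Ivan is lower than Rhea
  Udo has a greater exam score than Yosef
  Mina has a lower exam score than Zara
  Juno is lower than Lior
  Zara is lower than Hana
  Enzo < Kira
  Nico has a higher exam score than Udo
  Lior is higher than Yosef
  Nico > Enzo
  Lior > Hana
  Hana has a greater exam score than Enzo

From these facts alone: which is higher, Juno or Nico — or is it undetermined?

Juno < Enzo and Enzo < Fred give Juno < Fred.
Then Fred < Ivan extends the chain to Ivan.
Then Ivan < Rhea extends the chain to Rhea.
Then Rhea < Yosef extends the chain to Yosef.
With Yosef < Udo: Juno < Enzo < Fred < Ivan < Rhea < Yosef < Udo.
Then Udo < Mina extends the chain to Mina.
Then Mina < Zara extends the chain to Zara.
With Zara < Hana: Juno < Enzo < Fred < Ivan < Rhea < Yosef < Udo < Mina < Zara < Hana.
Then Hana < Lior extends the chain to Lior.
Then Lior < Ravi extends the chain to Ravi.
With Ravi < Nico: Juno < Enzo < Fred < Ivan < Rhea < Yosef < Udo < Mina < Zara < Hana < Lior < Ravi < Nico.
So Nico is higher.

Nico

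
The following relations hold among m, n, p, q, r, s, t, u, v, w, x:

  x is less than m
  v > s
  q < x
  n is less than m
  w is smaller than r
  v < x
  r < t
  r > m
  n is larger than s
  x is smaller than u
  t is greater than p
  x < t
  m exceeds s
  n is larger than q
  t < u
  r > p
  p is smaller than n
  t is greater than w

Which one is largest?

u

Chaining downward from u: directly below it, x, t; then p, q, v, w, r; then s, m; then n.
That covers every other element, and nothing is given above u, so u is the largest.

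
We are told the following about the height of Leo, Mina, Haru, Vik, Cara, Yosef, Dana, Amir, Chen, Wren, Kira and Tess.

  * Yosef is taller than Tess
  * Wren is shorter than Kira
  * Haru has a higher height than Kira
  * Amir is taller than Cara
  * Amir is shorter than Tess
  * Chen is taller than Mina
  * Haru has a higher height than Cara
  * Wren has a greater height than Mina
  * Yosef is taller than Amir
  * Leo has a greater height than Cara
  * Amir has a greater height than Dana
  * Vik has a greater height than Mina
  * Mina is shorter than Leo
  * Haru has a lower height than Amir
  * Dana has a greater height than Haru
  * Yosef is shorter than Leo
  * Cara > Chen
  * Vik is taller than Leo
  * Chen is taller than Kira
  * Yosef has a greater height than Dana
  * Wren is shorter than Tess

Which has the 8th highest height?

Piecing the relations together gives one ordering: Mina < Wren < Kira < Chen < Cara < Haru < Dana < Amir < Tess < Yosef < Leo < Vik.
The 8th largest is Cara.

Cara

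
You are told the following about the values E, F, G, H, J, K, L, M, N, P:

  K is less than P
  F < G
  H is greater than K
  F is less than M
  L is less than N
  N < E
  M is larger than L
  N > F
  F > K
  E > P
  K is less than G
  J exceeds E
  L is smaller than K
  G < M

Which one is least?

Chaining upward from L: directly above it, K, M, N; then F, G, H, P, E; then J.
That covers every other element, and nothing is given below L, so L is the least.

L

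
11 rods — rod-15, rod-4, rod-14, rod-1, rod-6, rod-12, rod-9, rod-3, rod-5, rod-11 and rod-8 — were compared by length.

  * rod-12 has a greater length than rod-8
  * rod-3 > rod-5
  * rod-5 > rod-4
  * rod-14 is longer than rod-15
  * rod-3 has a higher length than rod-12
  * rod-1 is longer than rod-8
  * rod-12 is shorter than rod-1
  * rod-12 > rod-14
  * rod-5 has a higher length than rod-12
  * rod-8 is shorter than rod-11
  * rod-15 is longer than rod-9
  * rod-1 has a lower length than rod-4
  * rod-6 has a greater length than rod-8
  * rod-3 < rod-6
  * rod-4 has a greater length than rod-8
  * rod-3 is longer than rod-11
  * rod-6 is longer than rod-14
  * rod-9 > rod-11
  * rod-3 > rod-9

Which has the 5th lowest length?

rod-14

Chaining the given pairs: rod-8 < rod-11 < rod-9 < rod-15 < rod-14 < rod-12 < rod-1 < rod-4 < rod-5 < rod-3 < rod-6.
The 5th smallest is rod-14.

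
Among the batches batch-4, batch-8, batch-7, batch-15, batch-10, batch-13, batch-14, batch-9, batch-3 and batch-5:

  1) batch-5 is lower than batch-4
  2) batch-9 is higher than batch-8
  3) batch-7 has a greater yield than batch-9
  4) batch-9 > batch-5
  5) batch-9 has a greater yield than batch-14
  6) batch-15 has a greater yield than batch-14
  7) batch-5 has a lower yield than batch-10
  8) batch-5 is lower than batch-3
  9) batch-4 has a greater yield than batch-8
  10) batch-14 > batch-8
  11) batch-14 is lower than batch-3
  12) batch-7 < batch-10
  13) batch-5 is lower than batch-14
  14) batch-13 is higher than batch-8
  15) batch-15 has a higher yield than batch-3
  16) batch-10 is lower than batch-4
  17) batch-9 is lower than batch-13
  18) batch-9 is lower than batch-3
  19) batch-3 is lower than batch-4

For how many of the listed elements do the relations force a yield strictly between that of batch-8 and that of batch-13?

Chaining upward from batch-8 reaches: batch-14, batch-9, batch-3, batch-15, batch-7, batch-10, batch-4.
Chaining downward from batch-13 reaches: batch-5, batch-14, batch-9.
Strictly between batch-8 and batch-13 are those in both lists: batch-14, batch-9 — 2 elements.

2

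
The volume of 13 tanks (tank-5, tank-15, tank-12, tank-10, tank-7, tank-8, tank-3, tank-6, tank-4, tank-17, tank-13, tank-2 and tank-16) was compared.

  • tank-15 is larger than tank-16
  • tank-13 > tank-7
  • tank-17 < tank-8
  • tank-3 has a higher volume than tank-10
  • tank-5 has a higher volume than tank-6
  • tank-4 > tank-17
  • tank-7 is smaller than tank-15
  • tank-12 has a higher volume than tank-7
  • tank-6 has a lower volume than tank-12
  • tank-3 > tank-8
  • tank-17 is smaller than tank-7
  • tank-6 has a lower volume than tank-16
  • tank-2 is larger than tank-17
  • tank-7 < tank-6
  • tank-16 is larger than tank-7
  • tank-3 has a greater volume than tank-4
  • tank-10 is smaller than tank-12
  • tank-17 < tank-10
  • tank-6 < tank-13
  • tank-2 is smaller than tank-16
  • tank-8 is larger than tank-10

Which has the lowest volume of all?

Chaining upward from tank-17: directly above it, tank-10, tank-7, tank-8, tank-2, tank-4; then tank-6, tank-13, tank-12, tank-16, tank-15, tank-3; then tank-5.
That covers every other element, and nothing is given below tank-17, so tank-17 is the lowest volume.

tank-17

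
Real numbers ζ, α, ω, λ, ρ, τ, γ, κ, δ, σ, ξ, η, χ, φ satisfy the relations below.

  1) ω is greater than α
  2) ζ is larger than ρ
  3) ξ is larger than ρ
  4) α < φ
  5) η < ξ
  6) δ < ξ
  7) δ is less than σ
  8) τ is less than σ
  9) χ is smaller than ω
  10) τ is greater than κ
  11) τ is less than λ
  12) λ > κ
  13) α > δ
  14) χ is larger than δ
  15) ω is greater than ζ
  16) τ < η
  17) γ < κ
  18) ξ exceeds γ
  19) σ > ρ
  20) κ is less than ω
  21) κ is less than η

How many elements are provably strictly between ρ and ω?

Chaining upward from ρ reaches: ζ, σ, ξ.
Chaining downward from ω reaches: δ, γ, ζ, α, κ, χ.
Strictly between ρ and ω are those in both lists: ζ — 1 element.

1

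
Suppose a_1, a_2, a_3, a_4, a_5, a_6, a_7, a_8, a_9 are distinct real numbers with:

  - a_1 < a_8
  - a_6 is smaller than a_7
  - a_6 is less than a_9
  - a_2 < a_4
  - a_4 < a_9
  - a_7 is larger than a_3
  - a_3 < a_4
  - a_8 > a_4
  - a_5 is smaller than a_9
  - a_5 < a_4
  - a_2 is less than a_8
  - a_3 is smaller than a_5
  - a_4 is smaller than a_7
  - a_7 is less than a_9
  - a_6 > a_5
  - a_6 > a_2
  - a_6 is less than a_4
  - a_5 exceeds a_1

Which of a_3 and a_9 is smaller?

The relevant relations are a_3 < a_5; a_5 < a_6; a_6 < a_4; a_4 < a_7; a_7 < a_9.
Together: a_3 < a_5 < a_6 < a_4 < a_7 < a_9.
So a_3 < a_9; a_3 is the smaller of the two.

a_3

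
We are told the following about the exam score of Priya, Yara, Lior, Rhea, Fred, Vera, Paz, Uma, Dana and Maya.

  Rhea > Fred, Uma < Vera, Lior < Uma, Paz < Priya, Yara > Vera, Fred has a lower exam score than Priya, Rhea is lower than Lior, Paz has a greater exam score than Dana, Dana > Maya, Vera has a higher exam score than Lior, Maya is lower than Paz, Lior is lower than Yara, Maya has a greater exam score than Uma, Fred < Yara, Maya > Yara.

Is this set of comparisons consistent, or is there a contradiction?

The single ordering Fred < Rhea < Lior < Uma < Vera < Yara < Maya < Dana < Paz < Priya satisfies every listed relation, so no contradiction arises.

consistent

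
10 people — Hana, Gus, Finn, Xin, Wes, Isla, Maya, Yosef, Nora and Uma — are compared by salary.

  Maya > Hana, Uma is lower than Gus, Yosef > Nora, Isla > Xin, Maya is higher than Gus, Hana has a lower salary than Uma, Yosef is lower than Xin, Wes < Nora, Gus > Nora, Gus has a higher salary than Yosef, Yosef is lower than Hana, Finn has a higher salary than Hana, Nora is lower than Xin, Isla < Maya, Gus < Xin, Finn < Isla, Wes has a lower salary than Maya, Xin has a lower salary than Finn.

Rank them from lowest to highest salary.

Wes < Nora < Yosef < Hana < Uma < Gus < Xin < Finn < Isla < Maya

Each adjacent pair is fixed by a given relation: Wes < Nora; Nora < Yosef; Yosef < Hana; Hana < Uma; Uma < Gus; Gus < Xin; Xin < Finn; Finn < Isla; Isla < Maya. Chaining them end to end gives the full order.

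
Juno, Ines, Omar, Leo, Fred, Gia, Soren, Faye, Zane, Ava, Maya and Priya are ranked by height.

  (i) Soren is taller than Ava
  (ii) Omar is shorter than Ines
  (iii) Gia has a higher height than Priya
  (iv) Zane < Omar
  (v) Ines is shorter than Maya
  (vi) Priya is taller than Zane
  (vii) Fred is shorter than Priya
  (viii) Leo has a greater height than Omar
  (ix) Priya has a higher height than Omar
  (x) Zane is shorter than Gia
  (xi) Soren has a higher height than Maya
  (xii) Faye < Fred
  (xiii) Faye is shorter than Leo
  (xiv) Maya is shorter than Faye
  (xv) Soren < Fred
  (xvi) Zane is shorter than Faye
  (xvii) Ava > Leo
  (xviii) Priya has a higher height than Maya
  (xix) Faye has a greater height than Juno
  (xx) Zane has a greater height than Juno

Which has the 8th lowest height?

Chaining the given pairs: Juno < Zane < Omar < Ines < Maya < Faye < Leo < Ava < Soren < Fred < Priya < Gia.
Counting 8 from the smallest end gives Ava.

Ava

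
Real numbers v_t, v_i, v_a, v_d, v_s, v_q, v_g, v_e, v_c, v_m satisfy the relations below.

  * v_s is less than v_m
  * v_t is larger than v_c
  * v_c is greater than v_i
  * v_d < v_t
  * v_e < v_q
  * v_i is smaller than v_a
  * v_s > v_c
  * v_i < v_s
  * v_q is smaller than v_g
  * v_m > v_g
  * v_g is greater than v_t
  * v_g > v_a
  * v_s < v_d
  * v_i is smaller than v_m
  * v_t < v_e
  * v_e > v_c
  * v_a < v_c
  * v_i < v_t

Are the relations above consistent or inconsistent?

consistent

The single ordering v_i < v_a < v_c < v_s < v_d < v_t < v_e < v_q < v_g < v_m satisfies every listed relation, so no contradiction arises.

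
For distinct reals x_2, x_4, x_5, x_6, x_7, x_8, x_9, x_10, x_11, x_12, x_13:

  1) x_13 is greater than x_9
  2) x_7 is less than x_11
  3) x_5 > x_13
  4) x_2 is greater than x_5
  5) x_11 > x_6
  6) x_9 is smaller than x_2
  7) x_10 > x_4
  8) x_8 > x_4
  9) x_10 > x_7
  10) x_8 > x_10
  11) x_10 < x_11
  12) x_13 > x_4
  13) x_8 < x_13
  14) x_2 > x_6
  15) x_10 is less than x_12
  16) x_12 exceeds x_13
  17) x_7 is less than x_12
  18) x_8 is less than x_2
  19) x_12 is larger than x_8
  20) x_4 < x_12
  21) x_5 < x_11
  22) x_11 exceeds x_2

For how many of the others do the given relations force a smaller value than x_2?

From x_2 the given relations immediately reach x_9, x_8, x_6, x_5.
From those, x_4, x_10, x_13 — 7 in total.
From those, x_7 — 8 in total.
No other element is forced below x_2 by the given relations, so the count is 8.

8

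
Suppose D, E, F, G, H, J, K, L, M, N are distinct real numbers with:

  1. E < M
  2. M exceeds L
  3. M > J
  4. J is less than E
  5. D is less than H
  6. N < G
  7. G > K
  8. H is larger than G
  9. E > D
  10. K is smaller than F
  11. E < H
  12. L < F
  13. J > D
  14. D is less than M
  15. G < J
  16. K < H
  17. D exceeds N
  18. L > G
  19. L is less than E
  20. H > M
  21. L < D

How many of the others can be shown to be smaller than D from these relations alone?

Directly below D: N, L.
One step further: G (3 so far).
One step further: K (4 so far).
Nothing else is reachable below D; 4 in all.

4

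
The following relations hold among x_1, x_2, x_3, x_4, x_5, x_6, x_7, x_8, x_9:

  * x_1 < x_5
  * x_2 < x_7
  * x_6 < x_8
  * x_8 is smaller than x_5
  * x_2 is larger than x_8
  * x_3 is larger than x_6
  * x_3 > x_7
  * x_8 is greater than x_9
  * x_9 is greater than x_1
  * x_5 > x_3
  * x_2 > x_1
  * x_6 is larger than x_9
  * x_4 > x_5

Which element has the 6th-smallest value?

x_7

The consecutive relations fix a unique order: x_1 < x_9 < x_6 < x_8 < x_2 < x_7 < x_3 < x_5 < x_4.
The 6th smallest is x_7.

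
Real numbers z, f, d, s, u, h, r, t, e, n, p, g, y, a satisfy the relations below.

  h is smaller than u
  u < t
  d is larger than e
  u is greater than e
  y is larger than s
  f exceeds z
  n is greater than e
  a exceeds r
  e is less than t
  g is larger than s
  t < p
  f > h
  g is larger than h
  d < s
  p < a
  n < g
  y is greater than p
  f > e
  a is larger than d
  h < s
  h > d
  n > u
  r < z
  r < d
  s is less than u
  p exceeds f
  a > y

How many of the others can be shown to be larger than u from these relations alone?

From u the given relations immediately reach n, t.
From those, p, g — 4 in total.
From those, y, a — 6 in total.
Nothing else is reachable above u; 6 in all.

6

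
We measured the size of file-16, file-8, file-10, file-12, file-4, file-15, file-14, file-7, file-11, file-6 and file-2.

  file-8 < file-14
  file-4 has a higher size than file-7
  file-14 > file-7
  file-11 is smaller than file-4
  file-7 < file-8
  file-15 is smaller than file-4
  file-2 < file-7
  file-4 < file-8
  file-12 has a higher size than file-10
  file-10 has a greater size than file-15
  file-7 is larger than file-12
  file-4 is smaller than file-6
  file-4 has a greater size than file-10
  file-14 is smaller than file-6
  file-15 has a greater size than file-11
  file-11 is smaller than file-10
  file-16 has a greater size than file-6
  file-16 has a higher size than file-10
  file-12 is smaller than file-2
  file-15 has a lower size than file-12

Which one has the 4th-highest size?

Chaining the given pairs: file-11 < file-15 < file-10 < file-12 < file-2 < file-7 < file-4 < file-8 < file-14 < file-6 < file-16.
Counting 4 from the largest end gives file-8.

file-8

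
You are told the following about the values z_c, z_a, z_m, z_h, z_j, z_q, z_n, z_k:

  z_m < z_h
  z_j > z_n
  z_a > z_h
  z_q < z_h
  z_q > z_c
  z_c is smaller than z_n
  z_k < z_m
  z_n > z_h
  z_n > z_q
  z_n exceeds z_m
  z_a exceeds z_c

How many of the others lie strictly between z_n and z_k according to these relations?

The relations place z_k below z_n. An element lies strictly between them when it is forced above z_k and also forced below z_n.
Above z_k: {z_m, z_h, z_j, z_a}. Below z_n: {z_m, z_c, z_q, z_h}.
Intersection: {z_m, z_h} — 2.

2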